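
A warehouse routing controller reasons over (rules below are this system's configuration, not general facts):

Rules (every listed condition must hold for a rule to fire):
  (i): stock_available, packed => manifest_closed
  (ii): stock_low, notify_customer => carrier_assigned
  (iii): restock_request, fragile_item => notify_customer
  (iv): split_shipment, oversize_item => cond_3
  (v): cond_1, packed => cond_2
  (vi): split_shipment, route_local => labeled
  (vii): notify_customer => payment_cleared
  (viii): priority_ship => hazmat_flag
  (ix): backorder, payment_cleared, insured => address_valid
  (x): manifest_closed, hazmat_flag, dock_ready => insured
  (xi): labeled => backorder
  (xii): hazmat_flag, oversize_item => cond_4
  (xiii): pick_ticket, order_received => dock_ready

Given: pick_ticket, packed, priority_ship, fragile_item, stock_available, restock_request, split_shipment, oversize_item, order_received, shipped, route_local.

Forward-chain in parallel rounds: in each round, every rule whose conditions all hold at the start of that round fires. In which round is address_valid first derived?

3

Round 1: (i) [stock_available, packed => manifest_closed]; (iii) [restock_request, fragile_item => notify_customer]; (iv) [split_shipment, oversize_item => cond_3]; (vi) [split_shipment, route_local => labeled]; (viii) [priority_ship => hazmat_flag]; (xiii) [pick_ticket, order_received => dock_ready]. New: manifest_closed, notify_customer, cond_3, labeled, hazmat_flag, dock_ready.
Round 2: (vii) [notify_customer => payment_cleared]; (x) [manifest_closed, hazmat_flag, dock_ready => insured]; (xi) [labeled => backorder]; (xii) [hazmat_flag, oversize_item => cond_4]. New: payment_cleared, insured, backorder, cond_4.
Round 3: (ix) [backorder, payment_cleared, insured => address_valid]. New: address_valid.
address_valid first appears in round 3.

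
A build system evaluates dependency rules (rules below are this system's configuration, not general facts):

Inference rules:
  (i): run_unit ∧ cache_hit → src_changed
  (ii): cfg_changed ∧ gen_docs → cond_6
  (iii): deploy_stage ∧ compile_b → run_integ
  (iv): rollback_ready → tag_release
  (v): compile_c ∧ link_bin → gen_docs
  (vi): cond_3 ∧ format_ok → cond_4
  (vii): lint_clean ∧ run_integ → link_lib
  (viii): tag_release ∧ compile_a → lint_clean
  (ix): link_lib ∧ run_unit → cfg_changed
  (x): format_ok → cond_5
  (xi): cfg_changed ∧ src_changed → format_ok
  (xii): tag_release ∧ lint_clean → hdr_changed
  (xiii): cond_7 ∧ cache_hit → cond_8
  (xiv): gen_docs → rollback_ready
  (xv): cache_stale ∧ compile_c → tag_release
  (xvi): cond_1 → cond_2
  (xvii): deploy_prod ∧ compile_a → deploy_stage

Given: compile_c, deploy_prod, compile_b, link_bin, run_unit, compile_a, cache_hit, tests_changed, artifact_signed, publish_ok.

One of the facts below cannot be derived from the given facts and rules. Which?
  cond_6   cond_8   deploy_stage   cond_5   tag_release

cond_8

[1] (i) [run_unit ∧ cache_hit → src_changed]; (v) [compile_c ∧ link_bin → gen_docs]; (xvii) [deploy_prod ∧ compile_a → deploy_stage]. ⇒ new: src_changed, gen_docs, deploy_stage.
[2] (iii) [deploy_stage ∧ compile_b → run_integ]; (xiv) [gen_docs → rollback_ready]. ⇒ new: run_integ, rollback_ready.
[3] (iv) [rollback_ready → tag_release]. ⇒ new: tag_release.
[4] (viii) [tag_release ∧ compile_a → lint_clean]. ⇒ new: lint_clean.
[5] (vii) [lint_clean ∧ run_integ → link_lib]; (xii) [tag_release ∧ lint_clean → hdr_changed]. ⇒ new: link_lib, hdr_changed.
[6] (ix) [link_lib ∧ run_unit → cfg_changed]. ⇒ new: cfg_changed.
[7] (ii) [cfg_changed ∧ gen_docs → cond_6]; (xi) [cfg_changed ∧ src_changed → format_ok]. ⇒ new: cond_6, format_ok.
[8] (x) [format_ok → cond_5]. ⇒ new: cond_5.
Derived: deploy_stage (round 1), cond_6 (round 7), tag_release (round 3), cond_5 (round 8). cond_8 never appears in any round.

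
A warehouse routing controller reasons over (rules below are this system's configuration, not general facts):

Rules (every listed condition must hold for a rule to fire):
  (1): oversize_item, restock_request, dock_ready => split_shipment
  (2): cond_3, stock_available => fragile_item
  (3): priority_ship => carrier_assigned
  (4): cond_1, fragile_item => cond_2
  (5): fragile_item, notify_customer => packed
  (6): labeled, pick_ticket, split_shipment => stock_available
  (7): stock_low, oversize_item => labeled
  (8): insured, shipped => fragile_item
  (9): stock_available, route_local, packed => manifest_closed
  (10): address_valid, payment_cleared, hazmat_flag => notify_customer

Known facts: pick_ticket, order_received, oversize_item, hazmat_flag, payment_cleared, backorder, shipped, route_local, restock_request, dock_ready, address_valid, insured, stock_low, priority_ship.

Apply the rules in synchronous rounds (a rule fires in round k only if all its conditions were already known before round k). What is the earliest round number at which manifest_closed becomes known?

Round 1 fires (1), (3), (7), (8), (10), giving split_shipment, carrier_assigned, labeled, fragile_item, notify_customer.
Round 2 fires (5), (6), giving packed, stock_available.
Round 3 fires (9), giving manifest_closed.
manifest_closed first appears in round 3.

3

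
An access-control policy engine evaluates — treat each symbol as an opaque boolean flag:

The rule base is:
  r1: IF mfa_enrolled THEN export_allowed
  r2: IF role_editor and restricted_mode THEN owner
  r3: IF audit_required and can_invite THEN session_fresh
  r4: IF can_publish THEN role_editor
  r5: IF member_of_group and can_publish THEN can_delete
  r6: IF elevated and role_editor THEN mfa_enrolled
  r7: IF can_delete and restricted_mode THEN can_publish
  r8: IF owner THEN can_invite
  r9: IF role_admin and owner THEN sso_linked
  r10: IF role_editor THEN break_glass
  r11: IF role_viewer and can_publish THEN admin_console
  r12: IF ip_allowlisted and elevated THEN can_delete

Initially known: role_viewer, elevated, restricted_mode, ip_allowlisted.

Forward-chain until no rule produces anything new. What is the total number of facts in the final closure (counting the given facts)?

13

Round 1: r12 [IF ip_allowlisted and elevated THEN can_delete]. New: can_delete.
Round 2: r7 [IF can_delete and restricted_mode THEN can_publish]. New: can_publish.
Round 3: r4 [IF can_publish THEN role_editor]; r11 [IF role_viewer and can_publish THEN admin_console]. New: role_editor, admin_console.
Round 4: r2 [IF role_editor and restricted_mode THEN owner]; r6 [IF elevated and role_editor THEN mfa_enrolled]; r10 [IF role_editor THEN break_glass]. New: owner, mfa_enrolled, break_glass.
Round 5: r1 [IF mfa_enrolled THEN export_allowed]; r8 [IF owner THEN can_invite]. New: export_allowed, can_invite.
Closure: {admin_console, break_glass, can_delete, can_invite, can_publish, elevated, export_allowed, ip_allowlisted, mfa_enrolled, owner, restricted_mode, role_editor, role_viewer} — 13 facts.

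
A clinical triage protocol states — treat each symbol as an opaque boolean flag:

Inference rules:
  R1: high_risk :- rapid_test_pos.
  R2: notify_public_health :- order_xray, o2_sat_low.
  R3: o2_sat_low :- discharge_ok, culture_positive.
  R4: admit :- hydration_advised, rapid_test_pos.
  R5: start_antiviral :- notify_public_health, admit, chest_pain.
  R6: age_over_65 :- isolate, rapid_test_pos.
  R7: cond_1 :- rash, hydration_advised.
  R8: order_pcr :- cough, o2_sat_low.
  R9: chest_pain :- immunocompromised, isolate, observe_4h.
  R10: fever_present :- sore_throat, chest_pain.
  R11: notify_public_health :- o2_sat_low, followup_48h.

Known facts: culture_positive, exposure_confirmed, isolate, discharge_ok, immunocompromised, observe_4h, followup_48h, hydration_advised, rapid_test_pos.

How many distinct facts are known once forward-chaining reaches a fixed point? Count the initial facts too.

Round 1 — R1, R3, R4, R6, R9, derive high_risk, o2_sat_low, admit, age_over_65, chest_pain.
Round 2 — R11, derive notify_public_health.
Round 3 — R5, derive start_antiviral.
Closure: {admit, age_over_65, chest_pain, culture_positive, discharge_ok, exposure_confirmed, followup_48h, high_risk, hydration_advised, immunocompromised, isolate, notify_public_health, o2_sat_low, observe_4h, rapid_test_pos, start_antiviral} — 16 facts.

16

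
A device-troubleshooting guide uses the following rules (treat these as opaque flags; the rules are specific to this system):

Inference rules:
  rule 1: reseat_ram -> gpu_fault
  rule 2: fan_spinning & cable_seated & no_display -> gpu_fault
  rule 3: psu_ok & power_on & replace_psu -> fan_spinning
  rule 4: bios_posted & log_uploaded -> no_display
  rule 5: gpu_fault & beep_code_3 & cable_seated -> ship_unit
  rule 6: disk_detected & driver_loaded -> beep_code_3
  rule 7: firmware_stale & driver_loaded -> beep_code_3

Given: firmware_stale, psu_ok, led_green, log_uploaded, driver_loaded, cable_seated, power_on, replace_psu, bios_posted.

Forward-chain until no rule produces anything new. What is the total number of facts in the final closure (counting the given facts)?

[1] rule 3 [psu_ok & power_on & replace_psu -> fan_spinning]; rule 4 [bios_posted & log_uploaded -> no_display]; rule 7 [firmware_stale & driver_loaded -> beep_code_3]. ⇒ new: fan_spinning, no_display, beep_code_3.
[2] rule 2 [fan_spinning & cable_seated & no_display -> gpu_fault]. ⇒ new: gpu_fault.
[3] rule 5 [gpu_fault & beep_code_3 & cable_seated -> ship_unit]. ⇒ new: ship_unit.
Closure: {beep_code_3, bios_posted, cable_seated, driver_loaded, fan_spinning, firmware_stale, gpu_fault, led_green, log_uploaded, no_display, power_on, psu_ok, replace_psu, ship_unit} — 14 facts.

14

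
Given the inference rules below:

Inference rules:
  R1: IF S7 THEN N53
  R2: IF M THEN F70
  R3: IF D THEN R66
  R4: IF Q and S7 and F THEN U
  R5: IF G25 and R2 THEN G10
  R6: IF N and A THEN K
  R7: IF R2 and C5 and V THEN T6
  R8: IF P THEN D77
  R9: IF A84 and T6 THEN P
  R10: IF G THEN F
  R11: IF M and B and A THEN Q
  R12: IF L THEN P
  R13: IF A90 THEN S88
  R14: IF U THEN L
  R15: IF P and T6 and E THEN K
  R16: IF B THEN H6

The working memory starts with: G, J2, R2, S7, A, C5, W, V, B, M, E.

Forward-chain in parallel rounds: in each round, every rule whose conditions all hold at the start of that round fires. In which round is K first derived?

5

[1] R1 [IF S7 THEN N53]; R2 [IF M THEN F70]; R7 [IF R2 and C5 and V THEN T6]; R10 [IF G THEN F]; R11 [IF M and B and A THEN Q]; R16 [IF B THEN H6]. ⇒ new: N53, F70, T6, F, Q, H6.
[2] R4 [IF Q and S7 and F THEN U]. ⇒ new: U.
[3] R14 [IF U THEN L]. ⇒ new: L.
[4] R12 [IF L THEN P]. ⇒ new: P.
[5] R8 [IF P THEN D77]; R15 [IF P and T6 and E THEN K]. ⇒ new: D77, K.
K first appears in round 5.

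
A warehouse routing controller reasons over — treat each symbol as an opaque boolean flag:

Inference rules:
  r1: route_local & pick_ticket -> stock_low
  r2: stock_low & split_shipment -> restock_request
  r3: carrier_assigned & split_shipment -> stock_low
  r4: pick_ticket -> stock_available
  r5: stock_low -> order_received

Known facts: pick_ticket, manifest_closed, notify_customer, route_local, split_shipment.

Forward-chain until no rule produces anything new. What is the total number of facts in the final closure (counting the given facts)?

Round 1: r1 [route_local & pick_ticket -> stock_low]; r4 [pick_ticket -> stock_available]. New: stock_low, stock_available.
Round 2: r2 [stock_low & split_shipment -> restock_request]; r5 [stock_low -> order_received]. New: restock_request, order_received.
Closure: {manifest_closed, notify_customer, order_received, pick_ticket, restock_request, route_local, split_shipment, stock_available, stock_low} — 9 facts.

9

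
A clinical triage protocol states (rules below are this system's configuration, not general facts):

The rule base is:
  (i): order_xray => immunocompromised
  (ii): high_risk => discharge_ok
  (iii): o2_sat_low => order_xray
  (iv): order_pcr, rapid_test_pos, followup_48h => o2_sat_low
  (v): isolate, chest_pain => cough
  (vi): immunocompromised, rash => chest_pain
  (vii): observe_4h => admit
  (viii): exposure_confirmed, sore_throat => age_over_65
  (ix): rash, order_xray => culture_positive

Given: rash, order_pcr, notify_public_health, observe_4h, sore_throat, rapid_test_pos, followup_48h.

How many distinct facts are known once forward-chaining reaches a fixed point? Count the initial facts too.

Round 1: (iv) [order_pcr, rapid_test_pos, followup_48h => o2_sat_low]; (vii) [observe_4h => admit]. Adds o2_sat_low, admit.
Round 2: (iii) [o2_sat_low => order_xray]. Adds order_xray.
Round 3: (i) [order_xray => immunocompromised]; (ix) [rash, order_xray => culture_positive]. Adds immunocompromised, culture_positive.
Round 4: (vi) [immunocompromised, rash => chest_pain]. Adds chest_pain.
Closure: {admit, chest_pain, culture_positive, followup_48h, immunocompromised, notify_public_health, o2_sat_low, observe_4h, order_pcr, order_xray, rapid_test_pos, rash, sore_throat} — 13 facts.

13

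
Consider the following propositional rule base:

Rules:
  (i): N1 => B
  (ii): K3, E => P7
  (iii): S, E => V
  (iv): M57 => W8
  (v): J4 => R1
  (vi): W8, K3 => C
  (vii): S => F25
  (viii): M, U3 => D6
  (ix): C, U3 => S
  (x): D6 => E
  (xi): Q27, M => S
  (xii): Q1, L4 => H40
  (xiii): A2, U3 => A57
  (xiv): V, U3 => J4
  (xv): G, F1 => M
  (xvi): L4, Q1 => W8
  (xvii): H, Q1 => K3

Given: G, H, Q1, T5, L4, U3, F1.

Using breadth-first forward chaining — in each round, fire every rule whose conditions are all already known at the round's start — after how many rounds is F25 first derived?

Round 1 — (xii), (xv), (xvi), (xvii), derive H40, M, W8, K3.
Round 2 — (vi), (viii), derive C, D6.
Round 3 — (ix), (x), derive S, E.
Round 4 — (ii), (iii), (vii), derive P7, V, F25.
F25 first appears in round 4.

4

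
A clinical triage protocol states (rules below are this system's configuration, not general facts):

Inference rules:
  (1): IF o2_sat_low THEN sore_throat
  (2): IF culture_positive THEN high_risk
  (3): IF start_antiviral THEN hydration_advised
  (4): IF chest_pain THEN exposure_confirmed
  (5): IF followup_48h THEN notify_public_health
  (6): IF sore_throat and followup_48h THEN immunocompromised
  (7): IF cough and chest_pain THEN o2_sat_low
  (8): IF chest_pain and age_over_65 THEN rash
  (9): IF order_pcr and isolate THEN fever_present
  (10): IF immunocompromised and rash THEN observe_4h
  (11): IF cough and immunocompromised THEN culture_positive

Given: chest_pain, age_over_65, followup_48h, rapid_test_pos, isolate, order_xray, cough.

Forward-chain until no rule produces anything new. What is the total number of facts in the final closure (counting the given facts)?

16

Round 1: (4) [IF chest_pain THEN exposure_confirmed]; (5) [IF followup_48h THEN notify_public_health]; (7) [IF cough and chest_pain THEN o2_sat_low]; (8) [IF chest_pain and age_over_65 THEN rash]. New: exposure_confirmed, notify_public_health, o2_sat_low, rash.
Round 2: (1) [IF o2_sat_low THEN sore_throat]. New: sore_throat.
Round 3: (6) [IF sore_throat and followup_48h THEN immunocompromised]. New: immunocompromised.
Round 4: (10) [IF immunocompromised and rash THEN observe_4h]; (11) [IF cough and immunocompromised THEN culture_positive]. New: observe_4h, culture_positive.
Round 5: (2) [IF culture_positive THEN high_risk]. New: high_risk.
Closure: {age_over_65, chest_pain, cough, culture_positive, exposure_confirmed, followup_48h, high_risk, immunocompromised, isolate, notify_public_health, o2_sat_low, observe_4h, order_xray, rapid_test_pos, rash, sore_throat} — 16 facts.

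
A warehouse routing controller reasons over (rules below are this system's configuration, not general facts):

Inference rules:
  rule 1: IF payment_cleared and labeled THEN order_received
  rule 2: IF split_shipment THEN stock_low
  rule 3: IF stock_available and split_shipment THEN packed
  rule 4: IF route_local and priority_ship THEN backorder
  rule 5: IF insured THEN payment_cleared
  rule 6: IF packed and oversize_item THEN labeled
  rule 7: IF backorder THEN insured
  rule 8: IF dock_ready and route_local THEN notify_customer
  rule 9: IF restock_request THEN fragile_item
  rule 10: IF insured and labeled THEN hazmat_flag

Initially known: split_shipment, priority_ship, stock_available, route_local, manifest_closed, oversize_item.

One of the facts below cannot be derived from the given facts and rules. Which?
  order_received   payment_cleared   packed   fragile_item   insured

Round 1: rule 2 [IF split_shipment THEN stock_low]; rule 3 [IF stock_available and split_shipment THEN packed]; rule 4 [IF route_local and priority_ship THEN backorder]. Adds stock_low, packed, backorder.
Round 2: rule 6 [IF packed and oversize_item THEN labeled]; rule 7 [IF backorder THEN insured]. Adds labeled, insured.
Round 3: rule 5 [IF insured THEN payment_cleared]; rule 10 [IF insured and labeled THEN hazmat_flag]. Adds payment_cleared, hazmat_flag.
Round 4: rule 1 [IF payment_cleared and labeled THEN order_received]. Adds order_received.
Derived: packed (round 1), payment_cleared (round 3), order_received (round 4), insured (round 2). fragile_item never appears in any round.

fragile_item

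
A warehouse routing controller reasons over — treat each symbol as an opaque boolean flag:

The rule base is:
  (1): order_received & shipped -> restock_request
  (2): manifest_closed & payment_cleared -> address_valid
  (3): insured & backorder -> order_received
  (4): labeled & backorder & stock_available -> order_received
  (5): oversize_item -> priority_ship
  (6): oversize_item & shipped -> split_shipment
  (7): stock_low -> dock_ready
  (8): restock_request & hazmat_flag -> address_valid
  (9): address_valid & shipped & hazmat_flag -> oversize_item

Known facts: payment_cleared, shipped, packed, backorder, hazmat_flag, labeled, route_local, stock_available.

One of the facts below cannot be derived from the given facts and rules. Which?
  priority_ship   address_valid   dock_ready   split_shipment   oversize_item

dock_ready

Round 1: (4) [labeled & backorder & stock_available -> order_received]. New: order_received.
Round 2: (1) [order_received & shipped -> restock_request]. New: restock_request.
Round 3: (8) [restock_request & hazmat_flag -> address_valid]. New: address_valid.
Round 4: (9) [address_valid & shipped & hazmat_flag -> oversize_item]. New: oversize_item.
Round 5: (5) [oversize_item -> priority_ship]; (6) [oversize_item & shipped -> split_shipment]. New: priority_ship, split_shipment.
Derived: priority_ship (round 5), split_shipment (round 5), address_valid (round 3), oversize_item (round 4). dock_ready never appears in any round.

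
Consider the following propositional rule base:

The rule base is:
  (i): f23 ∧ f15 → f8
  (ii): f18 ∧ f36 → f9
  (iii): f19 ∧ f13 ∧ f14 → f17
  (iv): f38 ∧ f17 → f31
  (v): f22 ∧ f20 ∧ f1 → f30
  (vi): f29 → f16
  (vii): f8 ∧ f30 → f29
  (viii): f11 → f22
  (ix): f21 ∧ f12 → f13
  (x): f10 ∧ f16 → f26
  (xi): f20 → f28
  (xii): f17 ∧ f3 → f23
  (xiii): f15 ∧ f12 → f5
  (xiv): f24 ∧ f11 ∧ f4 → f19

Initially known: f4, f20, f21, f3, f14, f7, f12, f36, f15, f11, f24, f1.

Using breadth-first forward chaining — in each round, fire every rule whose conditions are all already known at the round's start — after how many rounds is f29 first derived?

Round 1: (viii) [f11 → f22]; (ix) [f21 ∧ f12 → f13]; (xi) [f20 → f28]; (xiii) [f15 ∧ f12 → f5]; (xiv) [f24 ∧ f11 ∧ f4 → f19]. New: f22, f13, f28, f5, f19.
Round 2: (iii) [f19 ∧ f13 ∧ f14 → f17]; (v) [f22 ∧ f20 ∧ f1 → f30]. New: f17, f30.
Round 3: (xii) [f17 ∧ f3 → f23]. New: f23.
Round 4: (i) [f23 ∧ f15 → f8]. New: f8.
Round 5: (vii) [f8 ∧ f30 → f29]. New: f29.
f29 first appears in round 5.

5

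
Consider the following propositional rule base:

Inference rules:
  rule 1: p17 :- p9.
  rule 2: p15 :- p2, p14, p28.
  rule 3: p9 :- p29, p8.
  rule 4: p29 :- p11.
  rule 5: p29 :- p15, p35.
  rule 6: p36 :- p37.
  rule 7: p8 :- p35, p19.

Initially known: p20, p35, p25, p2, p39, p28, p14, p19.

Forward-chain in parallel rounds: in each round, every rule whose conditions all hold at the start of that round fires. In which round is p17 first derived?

[1] rule 2 [p15 :- p2, p14, p28.]; rule 7 [p8 :- p35, p19.]. ⇒ new: p15, p8.
[2] rule 5 [p29 :- p15, p35.]. ⇒ new: p29.
[3] rule 3 [p9 :- p29, p8.]. ⇒ new: p9.
[4] rule 1 [p17 :- p9.]. ⇒ new: p17.
p17 first appears in round 4.

4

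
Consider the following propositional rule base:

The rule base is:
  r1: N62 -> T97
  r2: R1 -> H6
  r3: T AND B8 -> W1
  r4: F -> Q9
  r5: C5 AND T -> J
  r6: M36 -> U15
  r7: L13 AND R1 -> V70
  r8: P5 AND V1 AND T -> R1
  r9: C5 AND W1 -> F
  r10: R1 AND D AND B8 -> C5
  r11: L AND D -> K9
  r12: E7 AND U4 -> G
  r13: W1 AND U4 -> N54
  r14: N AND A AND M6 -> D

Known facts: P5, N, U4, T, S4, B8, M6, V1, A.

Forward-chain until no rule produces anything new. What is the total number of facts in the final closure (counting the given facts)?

18

Round 1 fires r3, r8, r14, giving W1, R1, D.
Round 2 fires r2, r10, r13, giving H6, C5, N54.
Round 3 fires r5, r9, giving J, F.
Round 4 fires r4, giving Q9.
Closure: {A, B8, C5, D, F, H6, J, M6, N, N54, P5, Q9, R1, S4, T, U4, V1, W1} — 18 facts.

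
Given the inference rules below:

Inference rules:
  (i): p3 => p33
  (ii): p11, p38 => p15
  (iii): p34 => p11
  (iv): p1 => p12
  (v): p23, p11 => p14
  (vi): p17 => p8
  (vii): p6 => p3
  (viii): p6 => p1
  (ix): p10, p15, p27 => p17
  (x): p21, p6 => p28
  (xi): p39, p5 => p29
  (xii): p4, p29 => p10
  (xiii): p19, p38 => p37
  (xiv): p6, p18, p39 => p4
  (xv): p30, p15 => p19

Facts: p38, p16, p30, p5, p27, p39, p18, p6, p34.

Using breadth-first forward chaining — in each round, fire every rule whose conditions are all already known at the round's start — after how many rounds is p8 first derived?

[1] (iii) [p34 => p11]; (vii) [p6 => p3]; (viii) [p6 => p1]; (xi) [p39, p5 => p29]; (xiv) [p6, p18, p39 => p4]. ⇒ new: p11, p3, p1, p29, p4.
[2] (i) [p3 => p33]; (ii) [p11, p38 => p15]; (iv) [p1 => p12]; (xii) [p4, p29 => p10]. ⇒ new: p33, p15, p12, p10.
[3] (ix) [p10, p15, p27 => p17]; (xv) [p30, p15 => p19]. ⇒ new: p17, p19.
[4] (vi) [p17 => p8]; (xiii) [p19, p38 => p37]. ⇒ new: p8, p37.
p8 first appears in round 4.

4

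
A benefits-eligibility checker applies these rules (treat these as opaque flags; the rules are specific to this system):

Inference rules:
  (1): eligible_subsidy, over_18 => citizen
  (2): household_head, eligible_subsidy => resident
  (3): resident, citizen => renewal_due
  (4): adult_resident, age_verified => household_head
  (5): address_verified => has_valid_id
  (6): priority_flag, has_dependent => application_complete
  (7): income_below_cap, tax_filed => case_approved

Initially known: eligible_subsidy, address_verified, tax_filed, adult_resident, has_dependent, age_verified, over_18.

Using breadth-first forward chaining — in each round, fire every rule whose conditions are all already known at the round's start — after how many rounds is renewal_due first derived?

Round 1 fires (1), (4), (5), giving citizen, household_head, has_valid_id.
Round 2 fires (2), giving resident.
Round 3 fires (3), giving renewal_due.
renewal_due first appears in round 3.

3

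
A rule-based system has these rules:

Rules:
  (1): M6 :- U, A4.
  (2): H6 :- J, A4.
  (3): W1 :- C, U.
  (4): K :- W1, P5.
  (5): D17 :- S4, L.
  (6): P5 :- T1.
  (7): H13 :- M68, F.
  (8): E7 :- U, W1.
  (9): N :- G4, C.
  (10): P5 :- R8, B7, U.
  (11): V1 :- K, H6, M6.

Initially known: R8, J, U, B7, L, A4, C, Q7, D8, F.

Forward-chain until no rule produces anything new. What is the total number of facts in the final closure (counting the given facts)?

[1] (1) [M6 :- U, A4.]; (2) [H6 :- J, A4.]; (3) [W1 :- C, U.]; (10) [P5 :- R8, B7, U.]. ⇒ new: M6, H6, W1, P5.
[2] (4) [K :- W1, P5.]; (8) [E7 :- U, W1.]. ⇒ new: K, E7.
[3] (11) [V1 :- K, H6, M6.]. ⇒ new: V1.
Closure: {A4, B7, C, D8, E7, F, H6, J, K, L, M6, P5, Q7, R8, U, V1, W1} — 17 facts.

17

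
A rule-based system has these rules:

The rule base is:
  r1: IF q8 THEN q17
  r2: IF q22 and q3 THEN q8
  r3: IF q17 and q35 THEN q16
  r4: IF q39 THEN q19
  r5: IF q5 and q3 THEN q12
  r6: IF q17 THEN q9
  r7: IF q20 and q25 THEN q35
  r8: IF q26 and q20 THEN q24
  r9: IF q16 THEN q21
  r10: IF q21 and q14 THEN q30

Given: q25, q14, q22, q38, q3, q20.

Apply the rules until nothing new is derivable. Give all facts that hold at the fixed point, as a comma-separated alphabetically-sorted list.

q14, q16, q17, q20, q21, q22, q25, q3, q30, q35, q38, q8, q9

Round 1 — r2, r7, derive q8, q35.
Round 2 — r1, derive q17.
Round 3 — r3, r6, derive q16, q9.
Round 4 — r9, derive q21.
Round 5 — r10, derive q30.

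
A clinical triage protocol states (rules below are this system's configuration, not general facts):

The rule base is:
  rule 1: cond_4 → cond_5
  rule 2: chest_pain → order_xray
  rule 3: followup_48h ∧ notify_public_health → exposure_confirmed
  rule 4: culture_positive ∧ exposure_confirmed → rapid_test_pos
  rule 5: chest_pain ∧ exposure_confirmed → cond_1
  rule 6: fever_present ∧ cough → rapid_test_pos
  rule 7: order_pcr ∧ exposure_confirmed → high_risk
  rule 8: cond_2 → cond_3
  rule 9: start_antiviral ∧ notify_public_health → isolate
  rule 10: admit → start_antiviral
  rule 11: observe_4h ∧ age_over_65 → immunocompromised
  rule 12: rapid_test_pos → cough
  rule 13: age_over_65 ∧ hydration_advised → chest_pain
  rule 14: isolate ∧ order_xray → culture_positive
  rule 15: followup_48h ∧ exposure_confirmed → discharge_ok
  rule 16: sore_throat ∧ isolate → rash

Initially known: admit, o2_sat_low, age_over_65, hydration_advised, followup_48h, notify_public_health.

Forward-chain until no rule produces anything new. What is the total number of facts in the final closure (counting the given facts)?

16

[1] rule 3 [followup_48h ∧ notify_public_health → exposure_confirmed]; rule 10 [admit → start_antiviral]; rule 13 [age_over_65 ∧ hydration_advised → chest_pain]. ⇒ new: exposure_confirmed, start_antiviral, chest_pain.
[2] rule 2 [chest_pain → order_xray]; rule 5 [chest_pain ∧ exposure_confirmed → cond_1]; rule 9 [start_antiviral ∧ notify_public_health → isolate]; rule 15 [followup_48h ∧ exposure_confirmed → discharge_ok]. ⇒ new: order_xray, cond_1, isolate, discharge_ok.
[3] rule 14 [isolate ∧ order_xray → culture_positive]. ⇒ new: culture_positive.
[4] rule 4 [culture_positive ∧ exposure_confirmed → rapid_test_pos]. ⇒ new: rapid_test_pos.
[5] rule 12 [rapid_test_pos → cough]. ⇒ new: cough.
Closure: {admit, age_over_65, chest_pain, cond_1, cough, culture_positive, discharge_ok, exposure_confirmed, followup_48h, hydration_advised, isolate, notify_public_health, o2_sat_low, order_xray, rapid_test_pos, start_antiviral} — 16 facts.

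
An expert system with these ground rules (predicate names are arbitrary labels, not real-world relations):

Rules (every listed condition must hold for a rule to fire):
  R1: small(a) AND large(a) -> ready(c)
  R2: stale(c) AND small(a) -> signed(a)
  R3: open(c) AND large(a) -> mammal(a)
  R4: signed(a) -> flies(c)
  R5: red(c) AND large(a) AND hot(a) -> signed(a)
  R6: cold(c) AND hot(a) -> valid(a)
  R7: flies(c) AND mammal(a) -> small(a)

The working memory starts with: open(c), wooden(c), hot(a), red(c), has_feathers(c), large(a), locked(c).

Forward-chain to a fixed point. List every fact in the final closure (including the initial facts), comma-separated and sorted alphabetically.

flies(c), has_feathers(c), hot(a), large(a), locked(c), mammal(a), open(c), ready(c), red(c), signed(a), small(a), wooden(c)

Round 1 — R3, R5, derive mammal(a), signed(a).
Round 2 — R4, derive flies(c).
Round 3 — R7, derive small(a).
Round 4 — R1, derive ready(c).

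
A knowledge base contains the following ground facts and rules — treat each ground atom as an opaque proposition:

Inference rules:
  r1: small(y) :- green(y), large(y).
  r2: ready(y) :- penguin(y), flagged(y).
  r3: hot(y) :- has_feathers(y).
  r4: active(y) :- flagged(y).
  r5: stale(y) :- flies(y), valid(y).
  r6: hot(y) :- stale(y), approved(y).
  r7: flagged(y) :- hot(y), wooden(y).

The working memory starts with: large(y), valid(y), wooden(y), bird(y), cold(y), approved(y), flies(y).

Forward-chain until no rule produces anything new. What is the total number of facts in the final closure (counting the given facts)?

11

Round 1 fires r5, giving stale(y).
Round 2 fires r6, giving hot(y).
Round 3 fires r7, giving flagged(y).
Round 4 fires r4, giving active(y).
Closure: {active(y), approved(y), bird(y), cold(y), flagged(y), flies(y), hot(y), large(y), stale(y), valid(y), wooden(y)} — 11 facts.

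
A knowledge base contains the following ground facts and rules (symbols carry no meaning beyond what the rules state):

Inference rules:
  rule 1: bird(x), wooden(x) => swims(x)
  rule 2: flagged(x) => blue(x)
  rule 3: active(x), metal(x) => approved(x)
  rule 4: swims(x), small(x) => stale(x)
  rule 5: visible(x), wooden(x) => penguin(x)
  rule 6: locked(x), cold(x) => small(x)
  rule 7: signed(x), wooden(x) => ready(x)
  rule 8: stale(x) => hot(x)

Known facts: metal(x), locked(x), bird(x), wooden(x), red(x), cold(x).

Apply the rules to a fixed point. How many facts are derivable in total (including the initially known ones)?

10

[1] rule 1 [bird(x), wooden(x) => swims(x)]; rule 6 [locked(x), cold(x) => small(x)]. ⇒ new: swims(x), small(x).
[2] rule 4 [swims(x), small(x) => stale(x)]. ⇒ new: stale(x).
[3] rule 8 [stale(x) => hot(x)]. ⇒ new: hot(x).
Closure: {bird(x), cold(x), hot(x), locked(x), metal(x), red(x), small(x), stale(x), swims(x), wooden(x)} — 10 facts.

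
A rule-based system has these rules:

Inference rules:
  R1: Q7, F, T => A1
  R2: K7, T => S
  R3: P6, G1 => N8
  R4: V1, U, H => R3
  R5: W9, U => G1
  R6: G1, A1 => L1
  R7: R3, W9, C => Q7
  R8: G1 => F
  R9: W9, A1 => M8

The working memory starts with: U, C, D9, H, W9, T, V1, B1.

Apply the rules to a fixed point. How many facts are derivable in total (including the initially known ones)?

15

Round 1: R4 [V1, U, H => R3]; R5 [W9, U => G1]. New: R3, G1.
Round 2: R7 [R3, W9, C => Q7]; R8 [G1 => F]. New: Q7, F.
Round 3: R1 [Q7, F, T => A1]. New: A1.
Round 4: R6 [G1, A1 => L1]; R9 [W9, A1 => M8]. New: L1, M8.
Closure: {A1, B1, C, D9, F, G1, H, L1, M8, Q7, R3, T, U, V1, W9} — 15 facts.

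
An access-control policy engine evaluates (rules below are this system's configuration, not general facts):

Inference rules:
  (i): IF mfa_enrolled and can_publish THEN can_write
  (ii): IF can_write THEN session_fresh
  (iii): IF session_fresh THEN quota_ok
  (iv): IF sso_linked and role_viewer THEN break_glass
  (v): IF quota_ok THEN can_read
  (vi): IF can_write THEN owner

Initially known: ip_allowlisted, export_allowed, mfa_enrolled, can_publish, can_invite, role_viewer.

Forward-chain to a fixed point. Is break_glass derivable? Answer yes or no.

Round 1 fires (i), giving can_write.
Round 2 fires (ii), (vi), giving session_fresh, owner.
Round 3 fires (iii), giving quota_ok.
Round 4 fires (v), giving can_read.
Fixed point reached. break_glass is concluded only by (iv); (iv) needs sso_linked (never derived).

no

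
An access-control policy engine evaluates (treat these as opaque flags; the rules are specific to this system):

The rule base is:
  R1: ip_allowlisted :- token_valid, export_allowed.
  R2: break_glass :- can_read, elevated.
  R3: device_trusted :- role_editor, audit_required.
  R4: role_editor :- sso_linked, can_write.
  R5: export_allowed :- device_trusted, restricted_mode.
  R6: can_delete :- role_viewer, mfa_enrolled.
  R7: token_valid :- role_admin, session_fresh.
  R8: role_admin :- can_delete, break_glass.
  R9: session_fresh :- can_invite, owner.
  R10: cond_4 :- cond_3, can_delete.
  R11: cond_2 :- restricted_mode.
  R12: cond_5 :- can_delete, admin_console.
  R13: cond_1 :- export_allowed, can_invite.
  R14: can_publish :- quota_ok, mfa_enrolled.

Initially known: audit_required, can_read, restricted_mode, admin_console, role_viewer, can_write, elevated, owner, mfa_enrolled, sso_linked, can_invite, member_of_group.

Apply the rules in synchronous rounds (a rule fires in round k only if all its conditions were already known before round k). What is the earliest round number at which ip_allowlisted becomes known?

Round 1 — R2, R4, R6, R9, R11, derive break_glass, role_editor, can_delete, session_fresh, cond_2.
Round 2 — R3, R8, R12, derive device_trusted, role_admin, cond_5.
Round 3 — R5, R7, derive export_allowed, token_valid.
Round 4 — R1, R13, derive ip_allowlisted, cond_1.
ip_allowlisted first appears in round 4.

4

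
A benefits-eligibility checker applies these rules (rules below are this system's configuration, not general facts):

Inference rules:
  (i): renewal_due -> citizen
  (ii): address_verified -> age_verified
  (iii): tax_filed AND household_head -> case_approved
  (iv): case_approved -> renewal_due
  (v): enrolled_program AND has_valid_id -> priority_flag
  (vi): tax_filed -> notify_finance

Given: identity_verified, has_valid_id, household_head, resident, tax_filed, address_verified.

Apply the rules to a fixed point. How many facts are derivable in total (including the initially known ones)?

11

Round 1 — (ii), (iii), (vi), derive age_verified, case_approved, notify_finance.
Round 2 — (iv), derive renewal_due.
Round 3 — (i), derive citizen.
Closure: {address_verified, age_verified, case_approved, citizen, has_valid_id, household_head, identity_verified, notify_finance, renewal_due, resident, tax_filed} — 11 facts.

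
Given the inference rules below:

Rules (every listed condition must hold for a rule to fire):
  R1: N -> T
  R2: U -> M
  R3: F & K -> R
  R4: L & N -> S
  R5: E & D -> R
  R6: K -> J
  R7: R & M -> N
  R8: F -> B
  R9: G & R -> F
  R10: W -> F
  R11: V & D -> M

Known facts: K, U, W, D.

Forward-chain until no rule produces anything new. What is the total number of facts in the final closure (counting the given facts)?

Round 1 fires R2, R6, R10, giving M, J, F.
Round 2 fires R3, R8, giving R, B.
Round 3 fires R7, giving N.
Round 4 fires R1, giving T.
Closure: {B, D, F, J, K, M, N, R, T, U, W} — 11 facts.

11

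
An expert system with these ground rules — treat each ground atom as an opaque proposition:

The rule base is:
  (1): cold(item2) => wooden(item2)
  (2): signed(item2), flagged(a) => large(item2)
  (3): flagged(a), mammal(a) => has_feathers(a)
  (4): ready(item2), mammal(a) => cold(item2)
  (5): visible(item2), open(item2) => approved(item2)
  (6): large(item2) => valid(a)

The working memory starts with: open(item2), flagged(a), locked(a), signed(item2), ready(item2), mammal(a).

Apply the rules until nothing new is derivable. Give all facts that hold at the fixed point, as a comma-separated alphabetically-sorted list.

cold(item2), flagged(a), has_feathers(a), large(item2), locked(a), mammal(a), open(item2), ready(item2), signed(item2), valid(a), wooden(item2)

Round 1 fires (2), (3), (4), giving large(item2), has_feathers(a), cold(item2).
Round 2 fires (1), (6), giving wooden(item2), valid(a).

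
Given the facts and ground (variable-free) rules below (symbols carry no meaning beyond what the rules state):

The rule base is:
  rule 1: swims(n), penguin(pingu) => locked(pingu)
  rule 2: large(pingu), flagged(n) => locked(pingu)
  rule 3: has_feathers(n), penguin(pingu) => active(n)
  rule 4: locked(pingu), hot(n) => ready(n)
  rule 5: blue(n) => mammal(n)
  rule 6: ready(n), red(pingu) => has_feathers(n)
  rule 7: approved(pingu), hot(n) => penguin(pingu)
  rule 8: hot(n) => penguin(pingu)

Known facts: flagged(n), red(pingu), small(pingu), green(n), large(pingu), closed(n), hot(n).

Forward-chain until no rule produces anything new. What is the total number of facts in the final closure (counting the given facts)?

[1] rule 2 [large(pingu), flagged(n) => locked(pingu)]; rule 8 [hot(n) => penguin(pingu)]. ⇒ new: locked(pingu), penguin(pingu).
[2] rule 4 [locked(pingu), hot(n) => ready(n)]. ⇒ new: ready(n).
[3] rule 6 [ready(n), red(pingu) => has_feathers(n)]. ⇒ new: has_feathers(n).
[4] rule 3 [has_feathers(n), penguin(pingu) => active(n)]. ⇒ new: active(n).
Closure: {active(n), closed(n), flagged(n), green(n), has_feathers(n), hot(n), large(pingu), locked(pingu), penguin(pingu), ready(n), red(pingu), small(pingu)} — 12 facts.

12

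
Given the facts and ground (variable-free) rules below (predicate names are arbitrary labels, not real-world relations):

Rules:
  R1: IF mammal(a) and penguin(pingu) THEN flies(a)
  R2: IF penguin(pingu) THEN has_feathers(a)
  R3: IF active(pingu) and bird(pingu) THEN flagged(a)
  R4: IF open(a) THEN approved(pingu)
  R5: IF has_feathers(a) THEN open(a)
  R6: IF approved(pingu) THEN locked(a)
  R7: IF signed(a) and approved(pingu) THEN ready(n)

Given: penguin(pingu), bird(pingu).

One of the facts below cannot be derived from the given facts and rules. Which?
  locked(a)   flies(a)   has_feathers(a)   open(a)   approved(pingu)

flies(a)

Round 1 — R2, derive has_feathers(a).
Round 2 — R5, derive open(a).
Round 3 — R4, derive approved(pingu).
Round 4 — R6, derive locked(a).
Derived: approved(pingu) (round 3), locked(a) (round 4), open(a) (round 2), has_feathers(a) (round 1). flies(a) never appears in any round.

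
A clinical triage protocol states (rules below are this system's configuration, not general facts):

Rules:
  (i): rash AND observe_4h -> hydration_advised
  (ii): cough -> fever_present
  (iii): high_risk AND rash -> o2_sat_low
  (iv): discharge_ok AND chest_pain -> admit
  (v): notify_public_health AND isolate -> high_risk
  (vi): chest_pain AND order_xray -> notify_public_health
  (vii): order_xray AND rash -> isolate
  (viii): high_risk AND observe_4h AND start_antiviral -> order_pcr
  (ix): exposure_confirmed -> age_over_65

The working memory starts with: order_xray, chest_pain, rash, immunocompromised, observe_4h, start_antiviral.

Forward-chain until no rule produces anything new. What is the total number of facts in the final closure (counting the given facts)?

Round 1 — (i), (vi), (vii), derive hydration_advised, notify_public_health, isolate.
Round 2 — (v), derive high_risk.
Round 3 — (iii), (viii), derive o2_sat_low, order_pcr.
Closure: {chest_pain, high_risk, hydration_advised, immunocompromised, isolate, notify_public_health, o2_sat_low, observe_4h, order_pcr, order_xray, rash, start_antiviral} — 12 facts.

12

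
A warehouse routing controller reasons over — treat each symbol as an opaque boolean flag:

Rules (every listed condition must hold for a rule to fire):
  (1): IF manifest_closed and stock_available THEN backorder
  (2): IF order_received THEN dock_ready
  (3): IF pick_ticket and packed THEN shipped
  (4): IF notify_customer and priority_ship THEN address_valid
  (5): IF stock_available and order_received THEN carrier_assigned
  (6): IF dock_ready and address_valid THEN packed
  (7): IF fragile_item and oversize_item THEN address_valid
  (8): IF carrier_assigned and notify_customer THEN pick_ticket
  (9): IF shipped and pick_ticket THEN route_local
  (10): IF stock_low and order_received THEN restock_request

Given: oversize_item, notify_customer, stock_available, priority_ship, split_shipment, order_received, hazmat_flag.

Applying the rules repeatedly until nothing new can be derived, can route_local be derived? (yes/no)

yes

Round 1 — (2), (4), (5), derive dock_ready, address_valid, carrier_assigned.
Round 2 — (6), (8), derive packed, pick_ticket.
Round 3 — (3), derive shipped.
Round 4 — (9), derive route_local.
route_local appears in round 4, so it is derivable.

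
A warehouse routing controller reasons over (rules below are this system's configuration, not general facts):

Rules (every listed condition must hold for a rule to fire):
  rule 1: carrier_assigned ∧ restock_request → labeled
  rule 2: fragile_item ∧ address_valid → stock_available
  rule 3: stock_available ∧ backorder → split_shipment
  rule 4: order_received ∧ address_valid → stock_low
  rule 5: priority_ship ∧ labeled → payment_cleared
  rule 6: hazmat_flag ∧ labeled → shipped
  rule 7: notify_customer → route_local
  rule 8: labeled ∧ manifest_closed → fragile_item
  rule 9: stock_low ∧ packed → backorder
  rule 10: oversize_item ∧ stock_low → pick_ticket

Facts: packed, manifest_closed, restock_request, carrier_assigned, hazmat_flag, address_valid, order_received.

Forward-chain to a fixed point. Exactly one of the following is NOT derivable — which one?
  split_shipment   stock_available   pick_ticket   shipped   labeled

Round 1 fires rule 1, rule 4, giving labeled, stock_low.
Round 2 fires rule 6, rule 8, rule 9, giving shipped, fragile_item, backorder.
Round 3 fires rule 2, giving stock_available.
Round 4 fires rule 3, giving split_shipment.
Derived: stock_available (round 3), labeled (round 1), split_shipment (round 4), shipped (round 2). pick_ticket never appears in any round.

pick_ticket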